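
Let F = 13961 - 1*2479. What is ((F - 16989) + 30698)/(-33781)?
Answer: -25191/33781 ≈ -0.74572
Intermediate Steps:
F = 11482 (F = 13961 - 2479 = 11482)
((F - 16989) + 30698)/(-33781) = ((11482 - 16989) + 30698)/(-33781) = (-5507 + 30698)*(-1/33781) = 25191*(-1/33781) = -25191/33781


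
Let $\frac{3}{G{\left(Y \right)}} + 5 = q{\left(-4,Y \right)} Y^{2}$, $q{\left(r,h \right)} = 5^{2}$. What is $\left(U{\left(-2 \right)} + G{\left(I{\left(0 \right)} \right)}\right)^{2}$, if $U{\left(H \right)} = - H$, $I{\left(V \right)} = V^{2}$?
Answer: $\frac{49}{25} \approx 1.96$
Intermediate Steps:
$q{\left(r,h \right)} = 25$
$G{\left(Y \right)} = \frac{3}{-5 + 25 Y^{2}}$
$\left(U{\left(-2 \right)} + G{\left(I{\left(0 \right)} \right)}\right)^{2} = \left(\left(-1\right) \left(-2\right) + \frac{3}{5 \left(-1 + 5 \left(0^{2}\right)^{2}\right)}\right)^{2} = \left(2 + \frac{3}{5 \left(-1 + 5 \cdot 0^{2}\right)}\right)^{2} = \left(2 + \frac{3}{5 \left(-1 + 5 \cdot 0\right)}\right)^{2} = \left(2 + \frac{3}{5 \left(-1 + 0\right)}\right)^{2} = \left(2 + \frac{3}{5 \left(-1\right)}\right)^{2} = \left(2 + \frac{3}{5} \left(-1\right)\right)^{2} = \left(2 - \frac{3}{5}\right)^{2} = \left(\frac{7}{5}\right)^{2} = \frac{49}{25}$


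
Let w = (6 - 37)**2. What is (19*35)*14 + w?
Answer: 10271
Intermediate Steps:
w = 961 (w = (-31)**2 = 961)
(19*35)*14 + w = (19*35)*14 + 961 = 665*14 + 961 = 9310 + 961 = 10271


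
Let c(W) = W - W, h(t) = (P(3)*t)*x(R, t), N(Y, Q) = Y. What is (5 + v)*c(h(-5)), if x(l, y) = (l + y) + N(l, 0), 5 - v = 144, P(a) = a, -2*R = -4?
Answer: 0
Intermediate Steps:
R = 2 (R = -½*(-4) = 2)
v = -139 (v = 5 - 1*144 = 5 - 144 = -139)
x(l, y) = y + 2*l (x(l, y) = (l + y) + l = y + 2*l)
h(t) = 3*t*(4 + t) (h(t) = (3*t)*(t + 2*2) = (3*t)*(t + 4) = (3*t)*(4 + t) = 3*t*(4 + t))
c(W) = 0
(5 + v)*c(h(-5)) = (5 - 139)*0 = -134*0 = 0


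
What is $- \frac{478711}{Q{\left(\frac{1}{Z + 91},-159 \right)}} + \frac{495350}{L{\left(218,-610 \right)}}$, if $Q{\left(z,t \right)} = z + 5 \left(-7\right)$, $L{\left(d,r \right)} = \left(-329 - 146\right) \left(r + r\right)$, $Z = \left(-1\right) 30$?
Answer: $\frac{84616257857}{6183265} \approx 13685.0$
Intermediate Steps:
$Z = -30$
$L{\left(d,r \right)} = - 950 r$ ($L{\left(d,r \right)} = - 475 \cdot 2 r = - 950 r$)
$Q{\left(z,t \right)} = -35 + z$ ($Q{\left(z,t \right)} = z - 35 = -35 + z$)
$- \frac{478711}{Q{\left(\frac{1}{Z + 91},-159 \right)}} + \frac{495350}{L{\left(218,-610 \right)}} = - \frac{478711}{-35 + \frac{1}{-30 + 91}} + \frac{495350}{\left(-950\right) \left(-610\right)} = - \frac{478711}{-35 + \frac{1}{61}} + \frac{495350}{579500} = - \frac{478711}{-35 + \frac{1}{61}} + 495350 \cdot \frac{1}{579500} = - \frac{478711}{- \frac{2134}{61}} + \frac{9907}{11590} = \left(-478711\right) \left(- \frac{61}{2134}\right) + \frac{9907}{11590} = \frac{29201371}{2134} + \frac{9907}{11590} = \frac{84616257857}{6183265}$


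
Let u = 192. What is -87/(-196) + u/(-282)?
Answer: -2183/9212 ≈ -0.23697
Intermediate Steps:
-87/(-196) + u/(-282) = -87/(-196) + 192/(-282) = -87*(-1/196) + 192*(-1/282) = 87/196 - 32/47 = -2183/9212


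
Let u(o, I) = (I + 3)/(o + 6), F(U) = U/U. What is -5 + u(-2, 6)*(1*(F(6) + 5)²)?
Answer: 76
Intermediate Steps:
F(U) = 1
u(o, I) = (3 + I)/(6 + o)
-5 + u(-2, 6)*(1*(F(6) + 5)²) = -5 + ((3 + 6)/(6 - 2))*(1*(1 + 5)²) = -5 + (9/4)*(1*6²) = -5 + ((¼)*9)*(1*36) = -5 + (9/4)*36 = -5 + 81 = 76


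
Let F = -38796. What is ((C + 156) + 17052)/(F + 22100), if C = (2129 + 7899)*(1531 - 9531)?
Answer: 10025849/2087 ≈ 4804.0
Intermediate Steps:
C = -80224000 (C = 10028*(-8000) = -80224000)
((C + 156) + 17052)/(F + 22100) = ((-80224000 + 156) + 17052)/(-38796 + 22100) = (-80223844 + 17052)/(-16696) = -80206792*(-1/16696) = 10025849/2087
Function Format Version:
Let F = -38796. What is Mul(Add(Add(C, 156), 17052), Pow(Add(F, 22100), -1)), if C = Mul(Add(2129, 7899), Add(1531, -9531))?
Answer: Rational(10025849, 2087) ≈ 4804.0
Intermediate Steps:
C = -80224000 (C = Mul(10028, -8000) = -80224000)
Mul(Add(Add(C, 156), 17052), Pow(Add(F, 22100), -1)) = Mul(Add(Add(-80224000, 156), 17052), Pow(Add(-38796, 22100), -1)) = Mul(Add(-80223844, 17052), Pow(-16696, -1)) = Mul(-80206792, Rational(-1, 16696)) = Rational(10025849, 2087)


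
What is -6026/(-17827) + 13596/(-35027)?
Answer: -31303190/624426329 ≈ -0.050131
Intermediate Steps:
-6026/(-17827) + 13596/(-35027) = -6026*(-1/17827) + 13596*(-1/35027) = 6026/17827 - 13596/35027 = -31303190/624426329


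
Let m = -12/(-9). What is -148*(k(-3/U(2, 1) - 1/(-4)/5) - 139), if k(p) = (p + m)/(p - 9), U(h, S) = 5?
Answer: 11794712/573 ≈ 20584.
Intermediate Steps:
m = 4/3 (m = -12*(-⅑) = 4/3 ≈ 1.3333)
k(p) = (4/3 + p)/(-9 + p) (k(p) = (p + 4/3)/(p - 9) = (4/3 + p)/(-9 + p))
-148*(k(-3/U(2, 1) - 1/(-4)/5) - 139) = -148*((4/3 + (-3/5 - 1/(-4)/5))/(-9 + (-3/5 - 1/(-4)/5)) - 139) = -148*((4/3 + (-3*⅕ - 1*(-¼)*(⅕)))/(-9 + (-3*⅕ - 1*(-¼)*(⅕))) - 139) = -148*((4/3 + (-⅗ + (¼)*(⅕)))/(-9 + (-⅗ + (¼)*(⅕))) - 139) = -148*((4/3 + (-⅗ + 1/20))/(-9 + (-⅗ + 1/20)) - 139) = -148*((4/3 - 11/20)/(-9 - 11/20) - 139) = -148*((47/60)/(-191/20) - 139) = -148*(-20/191*47/60 - 139) = -148*(-47/573 - 139) = -148*(-79694/573) = 11794712/573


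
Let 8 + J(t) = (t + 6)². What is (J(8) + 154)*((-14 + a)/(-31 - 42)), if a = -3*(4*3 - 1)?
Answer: 16074/73 ≈ 220.19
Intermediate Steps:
a = -33 (a = -3*(12 - 1) = -3*11 = -33)
J(t) = -8 + (6 + t)² (J(t) = -8 + (t + 6)² = -8 + (6 + t)²)
(J(8) + 154)*((-14 + a)/(-31 - 42)) = ((-8 + (6 + 8)²) + 154)*((-14 - 33)/(-31 - 42)) = ((-8 + 14²) + 154)*(-47/(-73)) = ((-8 + 196) + 154)*(-47*(-1/73)) = (188 + 154)*(47/73) = 342*(47/73) = 16074/73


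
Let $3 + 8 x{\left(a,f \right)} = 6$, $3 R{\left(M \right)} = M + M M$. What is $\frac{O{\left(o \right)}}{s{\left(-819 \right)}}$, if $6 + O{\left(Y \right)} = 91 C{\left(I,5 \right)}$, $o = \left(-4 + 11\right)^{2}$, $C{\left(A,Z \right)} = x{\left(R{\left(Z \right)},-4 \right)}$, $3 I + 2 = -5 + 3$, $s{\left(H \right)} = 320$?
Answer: $\frac{45}{512} \approx 0.087891$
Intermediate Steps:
$R{\left(M \right)} = \frac{M}{3} + \frac{M^{2}}{3}$ ($R{\left(M \right)} = \frac{M + M M}{3} = \frac{M + M^{2}}{3} = \frac{M}{3} + \frac{M^{2}}{3}$)
$I = - \frac{4}{3}$ ($I = - \frac{2}{3} + \frac{-5 + 3}{3} = - \frac{2}{3} + \frac{1}{3} \left(-2\right) = - \frac{2}{3} - \frac{2}{3} = - \frac{4}{3} \approx -1.3333$)
$x{\left(a,f \right)} = \frac{3}{8}$ ($x{\left(a,f \right)} = - \frac{3}{8} + \frac{1}{8} \cdot 6 = - \frac{3}{8} + \frac{3}{4} = \frac{3}{8}$)
$C{\left(A,Z \right)} = \frac{3}{8}$
$o = 49$ ($o = 7^{2} = 49$)
$O{\left(Y \right)} = \frac{225}{8}$ ($O{\left(Y \right)} = -6 + 91 \cdot \frac{3}{8} = -6 + \frac{273}{8} = \frac{225}{8}$)
$\frac{O{\left(o \right)}}{s{\left(-819 \right)}} = \frac{225}{8 \cdot 320} = \frac{225}{8} \cdot \frac{1}{320} = \frac{45}{512}$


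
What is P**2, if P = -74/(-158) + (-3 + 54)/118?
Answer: 70476025/86899684 ≈ 0.81100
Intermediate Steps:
P = 8395/9322 (P = -74*(-1/158) + 51*(1/118) = 37/79 + 51/118 = 8395/9322 ≈ 0.90056)
P**2 = (8395/9322)**2 = 70476025/86899684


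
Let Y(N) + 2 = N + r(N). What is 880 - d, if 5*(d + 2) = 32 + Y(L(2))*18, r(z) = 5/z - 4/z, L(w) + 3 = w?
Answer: 890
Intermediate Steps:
L(w) = -3 + w
r(z) = 1/z
Y(N) = -2 + N + 1/N (Y(N) = -2 + (N + 1/N) = -2 + N + 1/N)
d = -10 (d = -2 + (32 + (-2 + (-3 + 2) + 1/(-3 + 2))*18)/5 = -2 + (32 + (-2 - 1 + 1/(-1))*18)/5 = -2 + (32 + (-2 - 1 - 1)*18)/5 = -2 + (32 - 4*18)/5 = -2 + (32 - 72)/5 = -2 + (1/5)*(-40) = -2 - 8 = -10)
880 - d = 880 - 1*(-10) = 880 + 10 = 890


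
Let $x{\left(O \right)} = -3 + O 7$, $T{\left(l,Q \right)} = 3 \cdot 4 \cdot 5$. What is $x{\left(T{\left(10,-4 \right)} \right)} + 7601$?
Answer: $8018$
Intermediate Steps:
$T{\left(l,Q \right)} = 60$ ($T{\left(l,Q \right)} = 12 \cdot 5 = 60$)
$x{\left(O \right)} = -3 + 7 O$
$x{\left(T{\left(10,-4 \right)} \right)} + 7601 = \left(-3 + 7 \cdot 60\right) + 7601 = \left(-3 + 420\right) + 7601 = 417 + 7601 = 8018$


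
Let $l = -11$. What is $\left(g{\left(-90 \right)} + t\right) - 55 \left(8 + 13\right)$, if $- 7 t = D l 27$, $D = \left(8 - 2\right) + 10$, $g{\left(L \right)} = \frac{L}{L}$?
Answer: $- \frac{3326}{7} \approx -475.14$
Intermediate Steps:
$g{\left(L \right)} = 1$
$D = 16$ ($D = 6 + 10 = 16$)
$t = \frac{4752}{7}$ ($t = - \frac{16 \left(-11\right) 27}{7} = - \frac{\left(-176\right) 27}{7} = \left(- \frac{1}{7}\right) \left(-4752\right) = \frac{4752}{7} \approx 678.86$)
$\left(g{\left(-90 \right)} + t\right) - 55 \left(8 + 13\right) = \left(1 + \frac{4752}{7}\right) - 55 \left(8 + 13\right) = \frac{4759}{7} - 1155 = - \frac{3326}{7}$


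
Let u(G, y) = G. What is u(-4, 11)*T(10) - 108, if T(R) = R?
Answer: -148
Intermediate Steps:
u(-4, 11)*T(10) - 108 = -4*10 - 108 = -40 - 108 = -148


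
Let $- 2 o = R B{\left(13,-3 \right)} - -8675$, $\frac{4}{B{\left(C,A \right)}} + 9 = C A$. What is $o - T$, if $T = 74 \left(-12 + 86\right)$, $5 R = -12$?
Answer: $- \frac{49068}{5} \approx -9813.6$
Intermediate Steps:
$R = - \frac{12}{5}$ ($R = \frac{1}{5} \left(-12\right) = - \frac{12}{5} \approx -2.4$)
$B{\left(C,A \right)} = \frac{4}{-9 + A C}$ ($B{\left(C,A \right)} = \frac{4}{-9 + C A} = \frac{4}{-9 + A C}$)
$T = 5476$ ($T = 74 \cdot 74 = 5476$)
$o = - \frac{21688}{5}$ ($o = - \frac{- \frac{12 \frac{4}{-9 - 39}}{5} - -8675}{2} = - \frac{- \frac{12 \frac{4}{-9 - 39}}{5} + 8675}{2} = - \frac{- \frac{12 \frac{4}{-48}}{5} + 8675}{2} = - \frac{- \frac{12 \cdot 4 \left(- \frac{1}{48}\right)}{5} + 8675}{2} = - \frac{\left(- \frac{12}{5}\right) \left(- \frac{1}{12}\right) + 8675}{2} = - \frac{\frac{1}{5} + 8675}{2} = \left(- \frac{1}{2}\right) \frac{43376}{5} = - \frac{21688}{5} \approx -4337.6$)
$o - T = - \frac{21688}{5} - 5476 = - \frac{49068}{5}$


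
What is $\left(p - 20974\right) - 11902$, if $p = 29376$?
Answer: $-3500$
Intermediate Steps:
$\left(p - 20974\right) - 11902 = \left(29376 - 20974\right) - 11902 = 8402 - 11902 = -3500$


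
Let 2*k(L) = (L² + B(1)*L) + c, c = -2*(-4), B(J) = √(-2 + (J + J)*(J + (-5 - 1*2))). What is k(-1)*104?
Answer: 468 - 52*I*√14 ≈ 468.0 - 194.57*I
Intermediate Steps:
B(J) = √(-2 + 2*J*(-7 + J)) (B(J) = √(-2 + (2*J)*(J + (-5 - 2))) = √(-2 + (2*J)*(J - 7)) = √(-2 + (2*J)*(-7 + J)) = √(-2 + 2*J*(-7 + J)))
c = 8
k(L) = 4 + L²/2 + I*L*√14/2 (k(L) = ((L² + √(-2 - 14*1 + 2*1²)*L) + 8)/2 = ((L² + √(-2 - 14 + 2*1)*L) + 8)/2 = ((L² + √(-2 - 14 + 2)*L) + 8)/2 = ((L² + √(-14)*L) + 8)/2 = ((L² + (I*√14)*L) + 8)/2 = ((L² + I*L*√14) + 8)/2 = (8 + L² + I*L*√14)/2 = 4 + L²/2 + I*L*√14/2)
k(-1)*104 = (4 + (½)*(-1)² + (½)*I*(-1)*√14)*104 = (4 + (½)*1 - I*√14/2)*104 = (4 + ½ - I*√14/2)*104 = (9/2 - I*√14/2)*104 = 468 - 52*I*√14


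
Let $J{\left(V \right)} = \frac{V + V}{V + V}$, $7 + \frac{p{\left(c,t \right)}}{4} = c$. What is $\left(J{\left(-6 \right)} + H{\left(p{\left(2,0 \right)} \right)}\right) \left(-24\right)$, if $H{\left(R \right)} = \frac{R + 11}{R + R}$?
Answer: $- \frac{147}{5} \approx -29.4$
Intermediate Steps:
$p{\left(c,t \right)} = -28 + 4 c$
$H{\left(R \right)} = \frac{11 + R}{2 R}$
$J{\left(V \right)} = 1$ ($J{\left(V \right)} = \frac{2 V}{2 V} = 2 V \frac{1}{2 V} = 1$)
$\left(J{\left(-6 \right)} + H{\left(p{\left(2,0 \right)} \right)}\right) \left(-24\right) = \left(1 + \frac{11 + \left(-28 + 4 \cdot 2\right)}{2 \left(-28 + 4 \cdot 2\right)}\right) \left(-24\right) = \left(1 + \frac{11 + \left(-28 + 8\right)}{2 \left(-28 + 8\right)}\right) \left(-24\right) = \left(1 + \frac{11 - 20}{2 \left(-20\right)}\right) \left(-24\right) = \left(1 + \frac{1}{2} \left(- \frac{1}{20}\right) \left(-9\right)\right) \left(-24\right) = \left(1 + \frac{9}{40}\right) \left(-24\right) = \frac{49}{40} \left(-24\right) = - \frac{147}{5}$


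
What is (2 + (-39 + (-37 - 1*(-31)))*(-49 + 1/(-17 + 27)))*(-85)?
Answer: -374425/2 ≈ -1.8721e+5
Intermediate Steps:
(2 + (-39 + (-37 - 1*(-31)))*(-49 + 1/(-17 + 27)))*(-85) = (2 + (-39 + (-37 + 31))*(-49 + 1/10))*(-85) = (2 + (-39 - 6)*(-49 + ⅒))*(-85) = (2 - 45*(-489/10))*(-85) = (2 + 4401/2)*(-85) = (4405/2)*(-85) = -374425/2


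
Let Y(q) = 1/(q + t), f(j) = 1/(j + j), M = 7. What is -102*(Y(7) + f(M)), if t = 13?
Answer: -867/70 ≈ -12.386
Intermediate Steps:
f(j) = 1/(2*j)
Y(q) = 1/(13 + q) (Y(q) = 1/(q + 13) = 1/(13 + q))
-102*(Y(7) + f(M)) = -102*(1/(13 + 7) + (½)/7) = -102*(1/20 + (½)*(⅐)) = -102*(1/20 + 1/14) = -102*17/140 = -867/70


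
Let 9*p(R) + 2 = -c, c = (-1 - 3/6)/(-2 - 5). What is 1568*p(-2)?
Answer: -3472/9 ≈ -385.78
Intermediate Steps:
c = 3/14 (c = (-1 - 3*1/6)/(-7) = (-1 - 1/2)*(-1/7) = -3/2*(-1/7) = 3/14 ≈ 0.21429)
p(R) = -31/126 (p(R) = -2/9 + (-1*3/14)/9 = -2/9 + (1/9)*(-3/14) = -2/9 - 1/42 = -31/126)
1568*p(-2) = 1568*(-31/126) = -3472/9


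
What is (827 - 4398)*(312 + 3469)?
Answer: -13501951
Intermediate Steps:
(827 - 4398)*(312 + 3469) = -3571*3781 = -13501951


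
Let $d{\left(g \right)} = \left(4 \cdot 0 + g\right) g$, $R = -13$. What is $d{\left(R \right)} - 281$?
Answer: $-112$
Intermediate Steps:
$d{\left(g \right)} = g^{2}$ ($d{\left(g \right)} = \left(0 + g\right) g = g g = g^{2}$)
$d{\left(R \right)} - 281 = \left(-13\right)^{2} - 281 = 169 - 281 = -112$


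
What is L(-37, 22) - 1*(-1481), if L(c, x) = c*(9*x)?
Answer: -5845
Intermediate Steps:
L(c, x) = 9*c*x
L(-37, 22) - 1*(-1481) = 9*(-37)*22 - 1*(-1481) = -7326 + 1481 = -5845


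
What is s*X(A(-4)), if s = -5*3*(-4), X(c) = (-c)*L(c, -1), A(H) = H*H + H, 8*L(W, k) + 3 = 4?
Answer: -90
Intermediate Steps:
L(W, k) = ⅛ (L(W, k) = -3/8 + (⅛)*4 = -3/8 + ½ = ⅛)
A(H) = H + H² (A(H) = H² + H = H + H²)
X(c) = -c/8 (X(c) = -c*(⅛) = -c/8)
s = 60 (s = -15*(-4) = 60)
s*X(A(-4)) = 60*(-(-1)*(1 - 4)/2) = 60*(-(-1)*(-3)/2) = 60*(-⅛*12) = 60*(-3/2) = -90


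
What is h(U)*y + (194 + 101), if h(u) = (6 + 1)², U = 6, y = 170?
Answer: 8625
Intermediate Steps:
h(u) = 49 (h(u) = 7² = 49)
h(U)*y + (194 + 101) = 49*170 + (194 + 101) = 8330 + 295 = 8625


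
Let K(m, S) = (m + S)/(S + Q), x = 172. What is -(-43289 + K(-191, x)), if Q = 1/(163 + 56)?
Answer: 1630657502/37669 ≈ 43289.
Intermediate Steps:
Q = 1/219 ≈ 0.0045662
K(m, S) = (S + m)/(1/219 + S) (K(m, S) = (m + S)/(S + 1/219) = (S + m)/(1/219 + S))
-(-43289 + K(-191, x)) = -(-43289 + 219*(172 - 191)/(1 + 219*172)) = -(-43289 + 219*(-19)/(1 + 37668)) = -(-43289 + 219*(-19)/37669) = -(-43289 + 219*(1/37669)*(-19)) = -(-43289 - 4161/37669) = -1*(-1630657502/37669) = 1630657502/37669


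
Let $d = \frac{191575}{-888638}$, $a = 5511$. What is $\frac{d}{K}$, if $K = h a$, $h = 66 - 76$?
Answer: $\frac{38315}{9794568036} \approx 3.9119 \cdot 10^{-6}$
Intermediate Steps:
$h = -10$
$d = - \frac{191575}{888638}$ ($d = 191575 \left(- \frac{1}{888638}\right) = - \frac{191575}{888638} \approx -0.21558$)
$K = -55110$ ($K = \left(-10\right) 5511 = -55110$)
$\frac{d}{K} = - \frac{191575}{888638 \left(-55110\right)} = \left(- \frac{191575}{888638}\right) \left(- \frac{1}{55110}\right) = \frac{38315}{9794568036}$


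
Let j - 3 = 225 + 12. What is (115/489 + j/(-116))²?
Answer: 676260025/201100761 ≈ 3.3628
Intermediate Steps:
j = 240 (j = 3 + (225 + 12) = 3 + 237 = 240)
(115/489 + j/(-116))² = (115/489 + 240/(-116))² = (115*(1/489) + 240*(-1/116))² = (115/489 - 60/29)² = (-26005/14181)² = 676260025/201100761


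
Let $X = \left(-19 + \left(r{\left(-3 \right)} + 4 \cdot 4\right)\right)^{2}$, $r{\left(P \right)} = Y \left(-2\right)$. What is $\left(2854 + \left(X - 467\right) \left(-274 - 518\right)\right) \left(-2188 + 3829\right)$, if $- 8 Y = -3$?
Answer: $\frac{1186707201}{2} \approx 5.9335 \cdot 10^{8}$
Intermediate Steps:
$Y = \frac{3}{8}$ ($Y = \left(- \frac{1}{8}\right) \left(-3\right) = \frac{3}{8} \approx 0.375$)
$r{\left(P \right)} = - \frac{3}{4}$ ($r{\left(P \right)} = \frac{3}{8} \left(-2\right) = - \frac{3}{4}$)
$X = \frac{225}{16}$ ($X = \left(-19 + \left(- \frac{3}{4} + 4 \cdot 4\right)\right)^{2} = \left(-19 + \left(- \frac{3}{4} + 16\right)\right)^{2} = \left(-19 + \frac{61}{4}\right)^{2} = \left(- \frac{15}{4}\right)^{2} = \frac{225}{16} \approx 14.063$)
$\left(2854 + \left(X - 467\right) \left(-274 - 518\right)\right) \left(-2188 + 3829\right) = \left(2854 + \left(\frac{225}{16} - 467\right) \left(-274 - 518\right)\right) \left(-2188 + 3829\right) = \left(2854 - - \frac{717453}{2}\right) 1641 = \left(2854 + \frac{717453}{2}\right) 1641 = \frac{723161}{2} \cdot 1641 = \frac{1186707201}{2}$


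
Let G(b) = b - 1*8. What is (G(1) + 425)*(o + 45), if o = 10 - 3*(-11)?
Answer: 36784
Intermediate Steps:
G(b) = -8 + b (G(b) = b - 8 = -8 + b)
o = 43 (o = 10 + 33 = 43)
(G(1) + 425)*(o + 45) = ((-8 + 1) + 425)*(43 + 45) = (-7 + 425)*88 = 418*88 = 36784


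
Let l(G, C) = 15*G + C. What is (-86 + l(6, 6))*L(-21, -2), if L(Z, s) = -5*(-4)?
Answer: 200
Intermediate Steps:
l(G, C) = C + 15*G
L(Z, s) = 20
(-86 + l(6, 6))*L(-21, -2) = (-86 + (6 + 15*6))*20 = (-86 + (6 + 90))*20 = (-86 + 96)*20 = 10*20 = 200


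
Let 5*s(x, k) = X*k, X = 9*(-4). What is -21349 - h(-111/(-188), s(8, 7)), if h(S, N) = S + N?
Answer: -20021239/940 ≈ -21299.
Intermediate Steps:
X = -36
s(x, k) = -36*k/5 (s(x, k) = (-36*k)/5 = -36*k/5)
h(S, N) = N + S
-21349 - h(-111/(-188), s(8, 7)) = -21349 - (-36/5*7 - 111/(-188)) = -21349 - (-252/5 - 111*(-1/188)) = -21349 - (-252/5 + 111/188) = -21349 - 1*(-46821/940) = -21349 + 46821/940 = -20021239/940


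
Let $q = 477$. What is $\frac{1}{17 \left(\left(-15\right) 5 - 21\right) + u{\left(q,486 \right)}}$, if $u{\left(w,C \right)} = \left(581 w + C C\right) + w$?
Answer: $\frac{1}{512178} \approx 1.9524 \cdot 10^{-6}$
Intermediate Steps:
$u{\left(w,C \right)} = C^{2} + 582 w$ ($u{\left(w,C \right)} = \left(581 w + C^{2}\right) + w = \left(C^{2} + 581 w\right) + w = C^{2} + 582 w$)
$\frac{1}{17 \left(\left(-15\right) 5 - 21\right) + u{\left(q,486 \right)}} = \frac{1}{17 \left(\left(-15\right) 5 - 21\right) + \left(486^{2} + 582 \cdot 477\right)} = \frac{1}{17 \left(-75 - 21\right) + \left(236196 + 277614\right)} = \frac{1}{17 \left(-96\right) + 513810} = \frac{1}{-1632 + 513810} = \frac{1}{512178}$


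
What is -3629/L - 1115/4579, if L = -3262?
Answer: 12980061/14936698 ≈ 0.86900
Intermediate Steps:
-3629/L - 1115/4579 = -3629/(-3262) - 1115/4579 = -3629*(-1/3262) - 1115*1/4579 = 3629/3262 - 1115/4579 = 12980061/14936698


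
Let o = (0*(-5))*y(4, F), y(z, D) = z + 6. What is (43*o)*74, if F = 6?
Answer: 0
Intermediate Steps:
y(z, D) = 6 + z
o = 0 (o = (0*(-5))*(6 + 4) = 0*10 = 0)
(43*o)*74 = (43*0)*74 = 0*74 = 0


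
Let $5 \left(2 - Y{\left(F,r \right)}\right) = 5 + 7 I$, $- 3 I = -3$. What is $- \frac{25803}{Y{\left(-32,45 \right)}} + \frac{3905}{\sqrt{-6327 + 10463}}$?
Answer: $\frac{129015}{2} + \frac{355 \sqrt{1034}}{188} \approx 64568.0$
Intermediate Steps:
$I = 1$ ($I = \left(- \frac{1}{3}\right) \left(-3\right) = 1$)
$Y{\left(F,r \right)} = - \frac{2}{5}$ ($Y{\left(F,r \right)} = 2 - \frac{5 + 7 \cdot 1}{5} = 2 - \frac{5 + 7}{5} = 2 - \frac{12}{5} = - \frac{2}{5}$)
$- \frac{25803}{Y{\left(-32,45 \right)}} + \frac{3905}{\sqrt{-6327 + 10463}} = - \frac{25803}{- \frac{2}{5}} + \frac{3905}{\sqrt{-6327 + 10463}} = \left(-25803\right) \left(- \frac{5}{2}\right) + \frac{3905}{\sqrt{4136}} = \frac{129015}{2} + \frac{3905}{2 \sqrt{1034}} = \frac{129015}{2} + 3905 \frac{\sqrt{1034}}{2068} = \frac{129015}{2} + \frac{355 \sqrt{1034}}{188}$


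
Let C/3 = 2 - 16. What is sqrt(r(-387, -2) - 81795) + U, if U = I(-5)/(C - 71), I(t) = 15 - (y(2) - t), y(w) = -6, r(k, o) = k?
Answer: -16/113 + I*sqrt(82182) ≈ -0.14159 + 286.67*I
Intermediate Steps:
C = -42 (C = 3*(2 - 16) = 3*(-14) = -42)
I(t) = 21 + t (I(t) = 15 - (-6 - t) = 15 + (6 + t) = 21 + t)
U = -16/113 (U = (21 - 5)/(-42 - 71) = 16/(-113) = 16*(-1/113) = -16/113 ≈ -0.14159)
sqrt(r(-387, -2) - 81795) + U = sqrt(-387 - 81795) - 16/113 = sqrt(-82182) - 16/113 = I*sqrt(82182) - 16/113 = -16/113 + I*sqrt(82182)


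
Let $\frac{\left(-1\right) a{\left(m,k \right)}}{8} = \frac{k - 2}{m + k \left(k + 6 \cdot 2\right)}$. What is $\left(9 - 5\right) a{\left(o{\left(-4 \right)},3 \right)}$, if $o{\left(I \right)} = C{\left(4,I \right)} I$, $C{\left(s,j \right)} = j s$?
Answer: $- \frac{32}{109} \approx -0.29358$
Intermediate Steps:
$o{\left(I \right)} = 4 I^{2}$ ($o{\left(I \right)} = I 4 I = 4 I I = 4 I^{2}$)
$a{\left(m,k \right)} = - \frac{8 \left(-2 + k\right)}{m + k \left(12 + k\right)}$ ($a{\left(m,k \right)} = - 8 \frac{k - 2}{m + k \left(k + 6 \cdot 2\right)} = - 8 \frac{-2 + k}{m + k \left(k + 12\right)} = - 8 \frac{-2 + k}{m + k \left(12 + k\right)} = - \frac{8 \left(-2 + k\right)}{m + k \left(12 + k\right)}$)
$\left(9 - 5\right) a{\left(o{\left(-4 \right)},3 \right)} = \left(9 - 5\right) \frac{8 \left(2 - 3\right)}{4 \left(-4\right)^{2} + 3^{2} + 12 \cdot 3} = 4 \frac{8 \left(2 - 3\right)}{4 \cdot 16 + 9 + 36} = 4 \cdot 8 \frac{1}{64 + 9 + 36} \left(-1\right) = 4 \cdot 8 \cdot \frac{1}{109} \left(-1\right) = 4 \left(- \frac{8}{109}\right) = - \frac{32}{109}$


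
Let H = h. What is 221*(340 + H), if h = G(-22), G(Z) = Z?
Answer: 70278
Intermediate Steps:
h = -22
H = -22
221*(340 + H) = 221*(340 - 22) = 221*318 = 70278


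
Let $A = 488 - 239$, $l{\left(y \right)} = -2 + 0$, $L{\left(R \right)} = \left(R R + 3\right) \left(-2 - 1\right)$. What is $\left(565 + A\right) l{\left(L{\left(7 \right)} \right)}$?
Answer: $-1628$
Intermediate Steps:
$L{\left(R \right)} = -9 - 3 R^{2}$ ($L{\left(R \right)} = \left(R^{2} + 3\right) \left(-3\right) = \left(3 + R^{2}\right) \left(-3\right) = -9 - 3 R^{2}$)
$l{\left(y \right)} = -2$
$A = 249$ ($A = 488 - 239 = 249$)
$\left(565 + A\right) l{\left(L{\left(7 \right)} \right)} = \left(565 + 249\right) \left(-2\right) = 814 \left(-2\right) = -1628$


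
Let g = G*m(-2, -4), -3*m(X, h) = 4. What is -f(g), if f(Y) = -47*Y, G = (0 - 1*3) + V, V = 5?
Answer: -376/3 ≈ -125.33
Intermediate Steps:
m(X, h) = -4/3 (m(X, h) = -⅓*4 = -4/3)
G = 2 (G = (0 - 1*3) + 5 = (0 - 3) + 5 = -3 + 5 = 2)
g = -8/3 (g = 2*(-4/3) = -8/3 ≈ -2.6667)
-f(g) = -(-47)*(-8)/3 = -1*376/3 = -376/3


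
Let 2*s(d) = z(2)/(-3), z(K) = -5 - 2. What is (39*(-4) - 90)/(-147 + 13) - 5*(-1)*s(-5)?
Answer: 3083/402 ≈ 7.6692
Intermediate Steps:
z(K) = -7
s(d) = 7/6 (s(d) = (-7/(-3))/2 = (-7*(-1/3))/2 = (1/2)*(7/3) = 7/6)
(39*(-4) - 90)/(-147 + 13) - 5*(-1)*s(-5) = (39*(-4) - 90)/(-147 + 13) - 5*(-1)*7/6 = (-156 - 90)/(-134) - (-5)*7/6 = -246*(-1/134) - 1*(-35/6) = 123/67 + 35/6 = 3083/402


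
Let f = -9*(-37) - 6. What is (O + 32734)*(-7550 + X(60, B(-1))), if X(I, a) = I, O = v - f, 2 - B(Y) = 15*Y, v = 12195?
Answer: -334068980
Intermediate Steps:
f = 327 (f = 333 - 6 = 327)
B(Y) = 2 - 15*Y
O = 11868 (O = 12195 - 1*327 = 12195 - 327 = 11868)
(O + 32734)*(-7550 + X(60, B(-1))) = (11868 + 32734)*(-7550 + 60) = 44602*(-7490) = -334068980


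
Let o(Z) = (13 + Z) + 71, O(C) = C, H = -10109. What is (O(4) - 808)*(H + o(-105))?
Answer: 8144520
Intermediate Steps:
o(Z) = 84 + Z
(O(4) - 808)*(H + o(-105)) = (4 - 808)*(-10109 + (84 - 105)) = -804*(-10109 - 21) = -804*(-10130) = 8144520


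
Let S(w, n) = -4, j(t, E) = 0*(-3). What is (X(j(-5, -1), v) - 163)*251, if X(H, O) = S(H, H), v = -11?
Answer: -41917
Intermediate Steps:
j(t, E) = 0
X(H, O) = -4
(X(j(-5, -1), v) - 163)*251 = (-4 - 163)*251 = -167*251 = -41917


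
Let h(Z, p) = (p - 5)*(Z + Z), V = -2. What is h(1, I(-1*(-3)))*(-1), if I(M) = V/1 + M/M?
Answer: 12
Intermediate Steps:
I(M) = -1 (I(M) = -2/1 + M/M = -2*1 + 1 = -2 + 1 = -1)
h(Z, p) = 2*Z*(-5 + p) (h(Z, p) = (-5 + p)*(2*Z) = 2*Z*(-5 + p))
h(1, I(-1*(-3)))*(-1) = (2*1*(-5 - 1))*(-1) = (2*1*(-6))*(-1) = -12*(-1) = 12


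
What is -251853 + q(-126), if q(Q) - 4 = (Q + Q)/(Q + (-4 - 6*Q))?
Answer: -78828863/313 ≈ -2.5185e+5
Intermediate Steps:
q(Q) = 4 + 2*Q/(-4 - 5*Q) (q(Q) = 4 + (Q + Q)/(Q + (-4 - 6*Q)) = 4 + (2*Q)/(-4 - 5*Q) = 4 + 2*Q/(-4 - 5*Q))
-251853 + q(-126) = -251853 + 2*(8 + 9*(-126))/(4 + 5*(-126)) = -251853 + 2*(8 - 1134)/(4 - 630) = -251853 + 2*(-1126)/(-626) = -251853 + 2*(-1/626)*(-1126) = -251853 + 1126/313 = -78828863/313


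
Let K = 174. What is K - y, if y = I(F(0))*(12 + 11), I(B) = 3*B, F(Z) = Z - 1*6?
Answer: 588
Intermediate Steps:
F(Z) = -6 + Z (F(Z) = Z - 6 = -6 + Z)
y = -414 (y = (3*(-6 + 0))*(12 + 11) = (3*(-6))*23 = -18*23 = -414)
K - y = 174 - 1*(-414) = 174 + 414 = 588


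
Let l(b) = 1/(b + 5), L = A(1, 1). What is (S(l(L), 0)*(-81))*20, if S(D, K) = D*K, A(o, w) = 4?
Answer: 0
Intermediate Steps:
L = 4
l(b) = 1/(5 + b)
(S(l(L), 0)*(-81))*20 = ((0/(5 + 4))*(-81))*20 = ((0/9)*(-81))*20 = (((1/9)*0)*(-81))*20 = (0*(-81))*20 = 0*20 = 0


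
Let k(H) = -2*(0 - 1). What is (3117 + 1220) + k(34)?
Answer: 4339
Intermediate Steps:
k(H) = 2 (k(H) = -2*(-1) = 2)
(3117 + 1220) + k(34) = (3117 + 1220) + 2 = 4337 + 2 = 4339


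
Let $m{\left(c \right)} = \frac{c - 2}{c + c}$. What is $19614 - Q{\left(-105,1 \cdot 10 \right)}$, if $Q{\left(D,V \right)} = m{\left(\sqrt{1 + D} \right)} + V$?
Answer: $\frac{39207}{2} - \frac{i \sqrt{26}}{52} \approx 19604.0 - 0.098058 i$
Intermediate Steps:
$m{\left(c \right)} = \frac{-2 + c}{2 c}$
$Q{\left(D,V \right)} = V + \frac{-2 + \sqrt{1 + D}}{2 \sqrt{1 + D}}$ ($Q{\left(D,V \right)} = \frac{-2 + \sqrt{1 + D}}{2 \sqrt{1 + D}} + V = V + \frac{-2 + \sqrt{1 + D}}{2 \sqrt{1 + D}}$)
$19614 - Q{\left(-105,1 \cdot 10 \right)} = 19614 - \left(\frac{1}{2} + 1 \cdot 10 - \frac{1}{\sqrt{1 - 105}}\right) = 19614 - \left(\frac{1}{2} + 10 - \frac{1}{\sqrt{-104}}\right) = 19614 - \left(\frac{1}{2} + 10 - - \frac{i \sqrt{26}}{52}\right) = 19614 - \left(\frac{1}{2} + 10 + \frac{i \sqrt{26}}{52}\right) = 19614 - \left(\frac{21}{2} + \frac{i \sqrt{26}}{52}\right) = \frac{39207}{2} - \frac{i \sqrt{26}}{52}$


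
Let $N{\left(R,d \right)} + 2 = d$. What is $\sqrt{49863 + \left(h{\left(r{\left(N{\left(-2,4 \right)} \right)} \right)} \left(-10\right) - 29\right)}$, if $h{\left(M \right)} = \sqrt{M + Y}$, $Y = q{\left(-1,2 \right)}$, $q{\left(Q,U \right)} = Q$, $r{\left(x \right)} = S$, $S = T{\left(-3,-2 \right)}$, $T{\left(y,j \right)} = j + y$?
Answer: $\sqrt{49834 - 10 i \sqrt{6}} \approx 223.24 - 0.0549 i$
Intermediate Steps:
$N{\left(R,d \right)} = -2 + d$
$S = -5$ ($S = -2 - 3 = -5$)
$r{\left(x \right)} = -5$
$Y = -1$
$h{\left(M \right)} = \sqrt{-1 + M}$ ($h{\left(M \right)} = \sqrt{M - 1} = \sqrt{-1 + M}$)
$\sqrt{49863 + \left(h{\left(r{\left(N{\left(-2,4 \right)} \right)} \right)} \left(-10\right) - 29\right)} = \sqrt{49863 - \left(29 - \sqrt{-1 - 5} \left(-10\right)\right)} = \sqrt{49863 - \left(29 - \sqrt{-6} \left(-10\right)\right)} = \sqrt{49863 - \left(29 - i \sqrt{6} \left(-10\right)\right)} = \sqrt{49863 - \left(29 + 10 i \sqrt{6}\right)} = \sqrt{49834 - 10 i \sqrt{6}}$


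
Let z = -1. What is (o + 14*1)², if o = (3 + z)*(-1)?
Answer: 144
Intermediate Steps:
o = -2 (o = (3 - 1)*(-1) = 2*(-1) = -2)
(o + 14*1)² = (-2 + 14*1)² = (-2 + 14)² = 12² = 144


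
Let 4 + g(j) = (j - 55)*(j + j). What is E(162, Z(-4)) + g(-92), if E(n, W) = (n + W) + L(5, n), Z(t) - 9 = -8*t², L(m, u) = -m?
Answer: 27082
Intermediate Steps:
g(j) = -4 + 2*j*(-55 + j) (g(j) = -4 + (j - 55)*(j + j) = -4 + (-55 + j)*(2*j) = -4 + 2*j*(-55 + j))
Z(t) = 9 - 8*t²
E(n, W) = -5 + W + n (E(n, W) = (n + W) - 1*5 = (W + n) - 5 = -5 + W + n)
E(162, Z(-4)) + g(-92) = (-5 + (9 - 8*(-4)²) + 162) + (-4 - 110*(-92) + 2*(-92)²) = (-5 + (9 - 8*16) + 162) + (-4 + 10120 + 2*8464) = (-5 + (9 - 128) + 162) + (-4 + 10120 + 16928) = (-5 - 119 + 162) + 27044 = 38 + 27044 = 27082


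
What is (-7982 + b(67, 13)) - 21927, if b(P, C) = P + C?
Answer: -29829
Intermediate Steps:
b(P, C) = C + P
(-7982 + b(67, 13)) - 21927 = (-7982 + (13 + 67)) - 21927 = (-7982 + 80) - 21927 = -7902 - 21927 = -29829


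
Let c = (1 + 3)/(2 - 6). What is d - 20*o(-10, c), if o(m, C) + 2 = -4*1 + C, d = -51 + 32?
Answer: 121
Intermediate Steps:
d = -19
c = -1 (c = 4/(-4) = 4*(-1/4) = -1)
o(m, C) = -6 + C (o(m, C) = -2 + (-4*1 + C) = -2 + (-4 + C) = -6 + C)
d - 20*o(-10, c) = -19 - 20*(-6 - 1) = -19 - 20*(-7) = -19 + 140 = 121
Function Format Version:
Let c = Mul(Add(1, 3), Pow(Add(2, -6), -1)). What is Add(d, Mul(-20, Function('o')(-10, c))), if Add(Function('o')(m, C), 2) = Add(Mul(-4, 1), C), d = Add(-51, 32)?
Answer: 121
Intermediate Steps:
d = -19
c = -1 (c = Mul(4, Pow(-4, -1)) = Mul(4, Rational(-1, 4)) = -1)
Function('o')(m, C) = Add(-6, C) (Function('o')(m, C) = Add(-2, Add(Mul(-4, 1), C)) = Add(-2, Add(-4, C)) = Add(-6, C))
Add(d, Mul(-20, Function('o')(-10, c))) = Add(-19, Mul(-20, Add(-6, -1))) = Add(-19, Mul(-20, -7)) = Add(-19, 140) = 121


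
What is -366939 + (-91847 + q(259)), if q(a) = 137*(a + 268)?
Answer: -386587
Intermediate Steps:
q(a) = 36716 + 137*a (q(a) = 137*(268 + a) = 36716 + 137*a)
-366939 + (-91847 + q(259)) = -366939 + (-91847 + (36716 + 137*259)) = -366939 + (-91847 + (36716 + 35483)) = -366939 + (-91847 + 72199) = -366939 - 19648 = -386587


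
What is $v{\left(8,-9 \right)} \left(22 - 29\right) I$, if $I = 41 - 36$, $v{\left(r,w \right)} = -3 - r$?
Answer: $385$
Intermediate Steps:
$I = 5$ ($I = 41 - 36 = 5$)
$v{\left(8,-9 \right)} \left(22 - 29\right) I = \left(-3 - 8\right) \left(22 - 29\right) 5 = \left(-3 - 8\right) \left(-7\right) 5 = \left(-11\right) \left(-7\right) 5 = 77 \cdot 5 = 385$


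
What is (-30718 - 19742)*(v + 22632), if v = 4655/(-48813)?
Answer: -18581578128020/16271 ≈ -1.1420e+9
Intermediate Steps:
v = -4655/48813 (v = 4655*(-1/48813) = -4655/48813 ≈ -0.095364)
(-30718 - 19742)*(v + 22632) = (-30718 - 19742)*(-4655/48813 + 22632) = -50460*1104731161/48813 = -18581578128020/16271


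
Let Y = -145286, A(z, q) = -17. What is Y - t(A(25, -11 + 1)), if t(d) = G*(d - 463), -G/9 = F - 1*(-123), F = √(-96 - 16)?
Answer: -676646 - 17280*I*√7 ≈ -6.7665e+5 - 45719.0*I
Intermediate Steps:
F = 4*I*√7 (F = √(-112) = 4*I*√7 ≈ 10.583*I)
G = -1107 - 36*I*√7 (G = -9*(4*I*√7 - 1*(-123)) = -9*(4*I*√7 + 123) = -9*(123 + 4*I*√7) = -1107 - 36*I*√7 ≈ -1107.0 - 95.247*I)
t(d) = (-1107 - 36*I*√7)*(-463 + d) (t(d) = (-1107 - 36*I*√7)*(d - 463) = (-1107 - 36*I*√7)*(-463 + d))
Y - t(A(25, -11 + 1)) = -145286 - (-9)*(-463 - 17)*(123 + 4*I*√7) = -145286 - (-9)*(-480)*(123 + 4*I*√7) = -145286 - (531360 + 17280*I*√7) = -145286 + (-531360 - 17280*I*√7) = -676646 - 17280*I*√7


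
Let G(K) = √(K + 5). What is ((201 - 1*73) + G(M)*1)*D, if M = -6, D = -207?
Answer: -26496 - 207*I ≈ -26496.0 - 207.0*I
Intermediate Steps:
G(K) = √(5 + K)
((201 - 1*73) + G(M)*1)*D = ((201 - 1*73) + √(5 - 6)*1)*(-207) = ((201 - 73) + √(-1)*1)*(-207) = (128 + I*1)*(-207) = (128 + I)*(-207) = -26496 - 207*I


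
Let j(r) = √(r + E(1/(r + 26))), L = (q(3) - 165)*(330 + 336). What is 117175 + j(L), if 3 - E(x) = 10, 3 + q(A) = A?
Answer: 117175 + I*√109897 ≈ 1.1718e+5 + 331.51*I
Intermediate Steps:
q(A) = -3 + A
L = -109890 (L = ((-3 + 3) - 165)*(330 + 336) = (0 - 165)*666 = -165*666 = -109890)
E(x) = -7 (E(x) = 3 - 1*10 = 3 - 10 = -7)
j(r) = √(-7 + r) (j(r) = √(r - 7) = √(-7 + r))
117175 + j(L) = 117175 + √(-7 - 109890) = 117175 + √(-109897) = 117175 + I*√109897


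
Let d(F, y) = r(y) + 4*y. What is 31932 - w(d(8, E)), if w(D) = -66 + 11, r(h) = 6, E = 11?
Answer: 31987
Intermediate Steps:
d(F, y) = 6 + 4*y
w(D) = -55
31932 - w(d(8, E)) = 31932 - 1*(-55) = 31932 + 55 = 31987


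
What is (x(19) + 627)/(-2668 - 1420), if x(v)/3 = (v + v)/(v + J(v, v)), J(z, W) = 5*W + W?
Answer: -4395/28616 ≈ -0.15359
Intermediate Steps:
J(z, W) = 6*W
x(v) = 6/7 (x(v) = 3*((v + v)/(v + 6*v)) = 3*((2*v)/((7*v))) = 3*((2*v)*(1/(7*v))) = 3*(2/7) = 6/7)
(x(19) + 627)/(-2668 - 1420) = (6/7 + 627)/(-2668 - 1420) = (4395/7)/(-4088) = (4395/7)*(-1/4088) = -4395/28616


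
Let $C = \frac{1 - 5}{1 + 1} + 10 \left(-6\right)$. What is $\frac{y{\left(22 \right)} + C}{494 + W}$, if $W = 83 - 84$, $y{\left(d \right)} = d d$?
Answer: $\frac{422}{493} \approx 0.85598$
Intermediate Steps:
$y{\left(d \right)} = d^{2}$
$C = -62$ ($C = - \frac{4}{2} - 60 = \left(-4\right) \frac{1}{2} - 60 = -2 - 60 = -62$)
$W = -1$ ($W = 83 - 84 = -1$)
$\frac{y{\left(22 \right)} + C}{494 + W} = \frac{22^{2} - 62}{494 - 1} = \frac{484 - 62}{493} = 422 \cdot \frac{1}{493} = \frac{422}{493}$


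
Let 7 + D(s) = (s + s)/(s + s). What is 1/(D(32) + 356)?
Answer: 1/350 ≈ 0.0028571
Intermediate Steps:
D(s) = -6 (D(s) = -7 + (s + s)/(s + s) = -7 + (2*s)/((2*s)) = -7 + (2*s)*(1/(2*s)) = -7 + 1 = -6)
1/(D(32) + 356) = 1/(-6 + 356) = 1/350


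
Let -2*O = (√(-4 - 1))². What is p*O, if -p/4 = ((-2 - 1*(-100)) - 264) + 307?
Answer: -1410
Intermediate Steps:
p = -564 (p = -4*(((-2 - 1*(-100)) - 264) + 307) = -4*(((-2 + 100) - 264) + 307) = -4*((98 - 264) + 307) = -4*(-166 + 307) = -4*141 = -564)
O = 5/2 (O = -(√(-4 - 1))²/2 = -(√(-5))²/2 = -(I*√5)²/2 = -½*(-5) = 5/2 ≈ 2.5000)
p*O = -564*5/2 = -1410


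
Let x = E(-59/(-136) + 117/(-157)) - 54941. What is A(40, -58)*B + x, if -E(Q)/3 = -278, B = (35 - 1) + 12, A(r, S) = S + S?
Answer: -59443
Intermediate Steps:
A(r, S) = 2*S
B = 46 (B = 34 + 12 = 46)
E(Q) = 834 (E(Q) = -3*(-278) = 834)
x = -54107 (x = 834 - 54941 = -54107)
A(40, -58)*B + x = (2*(-58))*46 - 54107 = -116*46 - 54107 = -5336 - 54107 = -59443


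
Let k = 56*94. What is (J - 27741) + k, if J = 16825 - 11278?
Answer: -16930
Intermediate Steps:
k = 5264
J = 5547
(J - 27741) + k = (5547 - 27741) + 5264 = -22194 + 5264 = -16930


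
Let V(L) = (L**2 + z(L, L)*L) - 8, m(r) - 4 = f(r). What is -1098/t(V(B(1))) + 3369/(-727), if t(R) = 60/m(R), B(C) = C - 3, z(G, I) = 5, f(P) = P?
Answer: 129672/727 ≈ 178.37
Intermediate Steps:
B(C) = -3 + C
m(r) = 4 + r
V(L) = -8 + L**2 + 5*L (V(L) = (L**2 + 5*L) - 8 = -8 + L**2 + 5*L)
t(R) = 60/(4 + R)
-1098/t(V(B(1))) + 3369/(-727) = -(-366/5 + 183*(-3 + 1)/2 + 183*(-3 + 1)**2/10) + 3369/(-727) = -1098/(60/(4 + (-8 + (-2)**2 + 5*(-2)))) + 3369*(-1/727) = -1098/(60/(4 + (-8 + 4 - 10))) - 3369/727 = -1098/(60/(4 - 14)) - 3369/727 = -1098/(60/(-10)) - 3369/727 = -1098/(60*(-1/10)) - 3369/727 = -1098/(-6) - 3369/727 = -1098*(-1/6) - 3369/727 = 183 - 3369/727 = 129672/727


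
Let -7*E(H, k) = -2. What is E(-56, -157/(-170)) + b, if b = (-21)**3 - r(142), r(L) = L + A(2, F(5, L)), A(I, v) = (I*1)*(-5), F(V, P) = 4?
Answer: -65749/7 ≈ -9392.7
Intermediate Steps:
E(H, k) = 2/7 (E(H, k) = -1/7*(-2) = 2/7)
A(I, v) = -5*I (A(I, v) = I*(-5) = -5*I)
r(L) = -10 + L (r(L) = L - 5*2 = L - 10 = -10 + L)
b = -9393 (b = (-21)**3 - (-10 + 142) = -9261 - 1*132 = -9261 - 132 = -9393)
E(-56, -157/(-170)) + b = 2/7 - 9393 = -65749/7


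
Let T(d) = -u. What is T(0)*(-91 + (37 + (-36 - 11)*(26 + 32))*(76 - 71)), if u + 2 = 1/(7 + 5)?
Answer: -25944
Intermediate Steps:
u = -23/12 (u = -2 + 1/(7 + 5) = -2 + 1/12 = -23/12 ≈ -1.9167)
T(d) = 23/12 (T(d) = -1*(-23/12) = 23/12)
T(0)*(-91 + (37 + (-36 - 11)*(26 + 32))*(76 - 71)) = 23*(-91 + (37 + (-36 - 11)*(26 + 32))*(76 - 71))/12 = 23*(-91 + (37 - 47*58)*5)/12 = 23*(-91 + (37 - 2726)*5)/12 = 23*(-91 - 2689*5)/12 = 23*(-91 - 13445)/12 = (23/12)*(-13536) = -25944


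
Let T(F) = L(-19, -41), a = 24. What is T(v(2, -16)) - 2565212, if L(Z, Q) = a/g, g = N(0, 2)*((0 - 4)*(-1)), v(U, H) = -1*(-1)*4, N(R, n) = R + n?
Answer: -2565209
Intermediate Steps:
v(U, H) = 4 (v(U, H) = 1*4 = 4)
g = 8 (g = (0 + 2)*((0 - 4)*(-1)) = 2*(-4*(-1)) = 2*4 = 8)
L(Z, Q) = 3 (L(Z, Q) = 24/8 = 24*(1/8) = 3)
T(F) = 3
T(v(2, -16)) - 2565212 = 3 - 2565212 = -2565209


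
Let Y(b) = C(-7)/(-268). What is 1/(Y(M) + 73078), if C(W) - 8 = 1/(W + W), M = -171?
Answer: 3752/274188545 ≈ 1.3684e-5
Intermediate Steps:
C(W) = 8 + 1/(2*W) (C(W) = 8 + 1/(W + W) = 8 + 1/(2*W))
Y(b) = -111/3752 (Y(b) = (8 + (½)/(-7))/(-268) = (8 + (½)*(-⅐))*(-1/268) = (8 - 1/14)*(-1/268) = (111/14)*(-1/268) = -111/3752)
1/(Y(M) + 73078) = 1/(-111/3752 + 73078) = 1/(274188545/3752) = 3752/274188545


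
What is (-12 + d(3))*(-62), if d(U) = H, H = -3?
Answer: 930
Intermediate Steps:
d(U) = -3
(-12 + d(3))*(-62) = (-12 - 3)*(-62) = -15*(-62) = 930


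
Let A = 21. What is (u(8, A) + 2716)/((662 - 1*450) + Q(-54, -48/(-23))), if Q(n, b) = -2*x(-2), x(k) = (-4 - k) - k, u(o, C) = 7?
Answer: 2723/212 ≈ 12.844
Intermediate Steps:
x(k) = -4 - 2*k
Q(n, b) = 0 (Q(n, b) = -2*(-4 - 2*(-2)) = -2*(-4 + 4) = -2*0 = 0)
(u(8, A) + 2716)/((662 - 1*450) + Q(-54, -48/(-23))) = (7 + 2716)/((662 - 1*450) + 0) = 2723/((662 - 450) + 0) = 2723/(212 + 0) = 2723/212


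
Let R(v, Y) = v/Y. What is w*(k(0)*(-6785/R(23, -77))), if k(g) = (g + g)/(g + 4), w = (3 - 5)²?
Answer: 0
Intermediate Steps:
w = 4 (w = (-2)² = 4)
k(g) = 2*g/(4 + g) (k(g) = (2*g)/(4 + g) = 2*g/(4 + g))
w*(k(0)*(-6785/R(23, -77))) = 4*((2*0/(4 + 0))*(-6785/(23/(-77)))) = 4*((2*0/4)*(-6785/(23*(-1/77)))) = 4*((2*0*(¼))*(-6785/(-23/77))) = 4*(0*(-6785*(-77/23))) = 4*(0*22715) = 4*0 = 0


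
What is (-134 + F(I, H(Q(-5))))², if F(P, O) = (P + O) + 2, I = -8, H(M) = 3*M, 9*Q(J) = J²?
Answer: 156025/9 ≈ 17336.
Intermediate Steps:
Q(J) = J²/9
F(P, O) = 2 + O + P (F(P, O) = (O + P) + 2 = 2 + O + P)
(-134 + F(I, H(Q(-5))))² = (-134 + (2 + 3*((⅑)*(-5)²) - 8))² = (-134 + (2 + 3*((⅑)*25) - 8))² = (-134 + (2 + 3*(25/9) - 8))² = (-134 + (2 + 25/3 - 8))² = (-134 + 7/3)² = (-395/3)² = 156025/9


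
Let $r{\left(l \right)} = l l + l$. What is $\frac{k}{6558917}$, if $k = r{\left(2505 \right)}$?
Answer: $\frac{6277530}{6558917} \approx 0.9571$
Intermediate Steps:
$r{\left(l \right)} = l + l^{2}$ ($r{\left(l \right)} = l^{2} + l = l + l^{2}$)
$k = 6277530$ ($k = 2505 \left(1 + 2505\right) = 2505 \cdot 2506 = 6277530$)
$\frac{k}{6558917} = \frac{6277530}{6558917}$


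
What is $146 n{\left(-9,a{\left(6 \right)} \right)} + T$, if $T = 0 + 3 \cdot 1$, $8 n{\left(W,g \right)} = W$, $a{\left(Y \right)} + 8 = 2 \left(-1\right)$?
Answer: $- \frac{645}{4} \approx -161.25$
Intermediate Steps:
$a{\left(Y \right)} = -10$ ($a{\left(Y \right)} = -8 + 2 \left(-1\right) = -8 - 2 = -10$)
$n{\left(W,g \right)} = \frac{W}{8}$
$T = 3$ ($T = 0 + 3 = 3$)
$146 n{\left(-9,a{\left(6 \right)} \right)} + T = 146 \cdot \frac{1}{8} \left(-9\right) + 3 = 146 \left(- \frac{9}{8}\right) + 3 = - \frac{657}{4} + 3 = - \frac{645}{4}$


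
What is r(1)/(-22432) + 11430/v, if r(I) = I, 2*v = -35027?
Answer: -512830547/785725664 ≈ -0.65268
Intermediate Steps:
v = -35027/2 (v = (½)*(-35027) = -35027/2 ≈ -17514.)
r(1)/(-22432) + 11430/v = 1/(-22432) + 11430/(-35027/2) = 1*(-1/22432) + 11430*(-2/35027) = -1/22432 - 22860/35027 = -512830547/785725664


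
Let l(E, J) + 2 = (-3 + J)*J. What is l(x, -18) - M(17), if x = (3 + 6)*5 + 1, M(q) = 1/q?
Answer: 6391/17 ≈ 375.94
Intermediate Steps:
x = 46 (x = 9*5 + 1 = 45 + 1 = 46)
l(E, J) = -2 + J*(-3 + J) (l(E, J) = -2 + (-3 + J)*J = -2 + J*(-3 + J))
l(x, -18) - M(17) = (-2 + (-18)**2 - 3*(-18)) - 1/17 = (-2 + 324 + 54) - 1*1/17 = 376 - 1/17 = 6391/17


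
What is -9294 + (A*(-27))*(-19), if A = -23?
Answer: -21093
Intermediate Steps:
-9294 + (A*(-27))*(-19) = -9294 - 23*(-27)*(-19) = -9294 + 621*(-19) = -9294 - 11799 = -21093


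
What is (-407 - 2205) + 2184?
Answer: -428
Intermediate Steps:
(-407 - 2205) + 2184 = -2612 + 2184 = -428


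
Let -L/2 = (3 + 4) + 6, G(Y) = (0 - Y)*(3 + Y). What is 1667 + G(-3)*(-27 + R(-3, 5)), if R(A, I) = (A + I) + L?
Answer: 1667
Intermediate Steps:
G(Y) = -Y*(3 + Y) (G(Y) = (-Y)*(3 + Y) = -Y*(3 + Y))
L = -26 (L = -2*((3 + 4) + 6) = -2*(7 + 6) = -2*13 = -26)
R(A, I) = -26 + A + I (R(A, I) = (A + I) - 26 = -26 + A + I)
1667 + G(-3)*(-27 + R(-3, 5)) = 1667 + (-1*(-3)*(3 - 3))*(-27 + (-26 - 3 + 5)) = 1667 + (-1*(-3)*0)*(-27 - 24) = 1667 + 0*(-51) = 1667 + 0 = 1667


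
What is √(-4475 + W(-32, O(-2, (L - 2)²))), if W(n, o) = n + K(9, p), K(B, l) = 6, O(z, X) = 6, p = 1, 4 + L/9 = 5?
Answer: I*√4501 ≈ 67.089*I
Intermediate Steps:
L = 9 (L = -36 + 9*5 = -36 + 45 = 9)
W(n, o) = 6 + n (W(n, o) = n + 6 = 6 + n)
√(-4475 + W(-32, O(-2, (L - 2)²))) = √(-4475 + (6 - 32)) = √(-4475 - 26) = √(-4501) = I*√4501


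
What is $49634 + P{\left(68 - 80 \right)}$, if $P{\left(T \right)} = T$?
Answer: $49622$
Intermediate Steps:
$49634 + P{\left(68 - 80 \right)} = 49634 + \left(68 - 80\right) = 49634 - 12 = 49622$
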